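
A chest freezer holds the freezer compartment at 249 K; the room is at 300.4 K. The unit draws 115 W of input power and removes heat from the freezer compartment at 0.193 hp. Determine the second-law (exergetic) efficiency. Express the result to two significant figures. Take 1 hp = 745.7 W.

Converting, Q̇_C = 0.1930 hp = 143.9 W, so COP_actual = Q̇_C/Ẇ = 143.9/115.0 = 1.251.
The reservoir spacing is ΔT = 300.4 − 249 = 51.40 K.
COP_Carnot = T_C/ΔT = 249.00/51.40 = 4.844.
η_II = COP_actual/COP_Carnot = 1.251/4.844 = 0.2583.

0.26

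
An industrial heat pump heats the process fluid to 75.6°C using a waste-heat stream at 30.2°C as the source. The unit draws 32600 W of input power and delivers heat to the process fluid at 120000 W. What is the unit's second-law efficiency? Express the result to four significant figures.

0.4792

COP_actual = Q̇_H/Ẇ = 120000/32600 = 3.681.
In absolute terms T_C = 303.35 K and T_H = 348.75 K, so ΔT = 45.40 K.
COP_Carnot = T_H/ΔT = 348.75/45.40 = 7.682.
η_II = COP_actual/COP_Carnot = 3.681/7.682 = 0.4792.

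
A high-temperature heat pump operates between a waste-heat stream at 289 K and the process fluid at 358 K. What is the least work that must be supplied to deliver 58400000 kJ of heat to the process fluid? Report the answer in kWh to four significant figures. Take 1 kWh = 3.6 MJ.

The reservoir spacing is ΔT = 358 − 289 = 69.00 K.
The reversible limit is COP_HP = T_H/ΔT = 5.188, so W_min = Q_H/COP = Q_H·ΔT/T_H.
W_min = 58400000 × 69.00/358.00 = 11260000 kJ = 3127 kWh.

3127 kWh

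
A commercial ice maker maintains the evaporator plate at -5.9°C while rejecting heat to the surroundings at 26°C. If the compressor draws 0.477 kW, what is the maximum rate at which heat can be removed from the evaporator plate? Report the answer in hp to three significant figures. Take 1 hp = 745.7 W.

In absolute terms T_C = 267.25 K and T_H = 299.15 K, so ΔT = 31.90 K.
COP_Carnot = T_C/ΔT = 267.25/31.90 = 8.378.
Q̇_max = COP_Carnot × Ẇ = 8.378 × 0.4770 kW = 3.996 kW = 5.359 hp.

5.36 hp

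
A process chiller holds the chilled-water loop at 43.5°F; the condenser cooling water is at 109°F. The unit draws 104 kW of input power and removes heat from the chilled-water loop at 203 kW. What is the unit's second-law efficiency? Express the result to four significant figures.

COP_actual = Q̇_C/Ẇ = 203.0/104.0 = 1.952.
In absolute terms T_C = 279.54 K and T_H = 315.93 K, so ΔT = 36.39 K.
COP_Carnot = T_C/ΔT = 279.54/36.39 = 7.682.
η_II = COP_actual/COP_Carnot = 1.952/7.682 = 0.2541.

0.2541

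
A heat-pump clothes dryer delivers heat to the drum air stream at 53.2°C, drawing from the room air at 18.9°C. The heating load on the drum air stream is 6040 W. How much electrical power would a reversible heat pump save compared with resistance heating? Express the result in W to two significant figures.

5400 W

In absolute terms T_C = 292.05 K and T_H = 326.35 K, so ΔT = 34.30 K.
COP_Carnot = T_H/ΔT = 326.35/34.30 = 9.515.
Resistance heating needs Ẇ_res = Q̇_H = 6040 W; the reversible heat pump needs only Ẇ_hp = Q̇_H/COP = 634.8 W.
Saving = 6040 − 634.8 = 5405 W.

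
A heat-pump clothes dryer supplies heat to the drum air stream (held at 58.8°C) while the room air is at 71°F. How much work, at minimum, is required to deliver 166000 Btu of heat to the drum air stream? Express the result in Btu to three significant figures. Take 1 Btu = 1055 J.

In absolute terms T_C = 294.82 K and T_H = 331.95 K, so ΔT = 37.13 K.
The reversible limit is COP_HP = T_H/ΔT = 8.939, so W_min = Q_H/COP = Q_H·ΔT/T_H.
W_min = 166000 × 37.13/331.95 = 18570 Btu.

18600 Btu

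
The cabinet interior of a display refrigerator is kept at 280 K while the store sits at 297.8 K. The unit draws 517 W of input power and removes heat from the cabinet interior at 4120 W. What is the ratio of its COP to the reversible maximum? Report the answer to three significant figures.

0.507

COP_actual = Q̇_C/Ẇ = 4120/517.0 = 7.969.
The reservoir spacing is ΔT = 297.8 − 280 = 17.80 K.
COP_Carnot = T_C/ΔT = 280.00/17.80 = 15.73.
η_II = COP_actual/COP_Carnot = 7.969/15.73 = 0.5066.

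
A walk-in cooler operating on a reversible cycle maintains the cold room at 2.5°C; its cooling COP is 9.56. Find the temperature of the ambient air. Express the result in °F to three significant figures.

88.4 °F

COP_R = T_C/(T_H − T_C) gives T_H − T_C = T_C/COP.
With T_C = 275.65 K, T_H = 275.65 × (1 + 1/9.56) = 304.48 K.
Converting, 304.48 K = 88.40°F.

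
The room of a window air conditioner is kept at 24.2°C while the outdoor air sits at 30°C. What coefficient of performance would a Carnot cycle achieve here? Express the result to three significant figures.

51.3

In absolute terms T_C = 297.35 K and T_H = 303.15 K, so ΔT = 5.800 K.
For a reversible cycle, COP_Carnot = T_C/ΔT = 297.35/5.800 = 51.27.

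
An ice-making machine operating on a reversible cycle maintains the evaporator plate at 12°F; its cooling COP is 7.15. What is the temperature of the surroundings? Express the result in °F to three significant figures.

78.0 °F

COP_R = T_C/(T_H − T_C) gives T_H − T_C = T_C/COP.
With T_C = 262.04 K, T_H = 262.04 × (1 + 1/7.15) = 298.69 K.
Converting, 298.69 K = 77.97°F.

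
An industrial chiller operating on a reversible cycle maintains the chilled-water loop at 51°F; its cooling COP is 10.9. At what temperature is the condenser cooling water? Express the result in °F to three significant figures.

COP_R = T_C/(T_H − T_C) gives T_H − T_C = T_C/COP.
With T_C = 283.71 K, T_H = 283.71 × (1 + 1/10.9) = 309.73 K.
Converting, 309.73 K = 97.85°F.

97.9 °F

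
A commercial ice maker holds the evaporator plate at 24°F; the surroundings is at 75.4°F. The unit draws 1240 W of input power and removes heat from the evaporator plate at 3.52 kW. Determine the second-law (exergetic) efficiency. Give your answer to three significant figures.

0.302

Converting, Q̇_C = 3.520 kW = 3520 W, so COP_actual = Q̇_C/Ẇ = 3520/1240 = 2.839.
In absolute terms T_C = 268.71 K and T_H = 297.26 K, so ΔT = 28.56 K.
COP_Carnot = T_C/ΔT = 268.71/28.56 = 9.410.
η_II = COP_actual/COP_Carnot = 2.839/9.410 = 0.3017.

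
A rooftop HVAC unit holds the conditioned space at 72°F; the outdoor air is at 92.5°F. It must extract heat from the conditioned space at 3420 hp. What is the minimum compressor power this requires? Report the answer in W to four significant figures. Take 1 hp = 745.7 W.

In absolute terms T_C = 295.37 K and T_H = 306.76 K, so ΔT = 11.39 K.
COP_Carnot = T_C/ΔT = 295.37/11.39 = 25.94.
Ẇ_min = Q̇/COP_Carnot = 3420/25.94 = 131.9 hp = 98330 W.

98330 W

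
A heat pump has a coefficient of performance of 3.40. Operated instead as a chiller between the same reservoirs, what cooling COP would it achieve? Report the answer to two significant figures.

2.4

Since Q_H = Q_C + W for any cycle, COP_R = Q_C/W = Q_H/W − 1.
COP_R = 3.40 − 1 = 2.40.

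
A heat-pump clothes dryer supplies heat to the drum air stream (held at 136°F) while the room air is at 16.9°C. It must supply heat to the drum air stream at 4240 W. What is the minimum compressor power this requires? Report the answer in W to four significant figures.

523.7 W

In absolute terms T_C = 290.05 K and T_H = 330.93 K, so ΔT = 40.88 K.
COP_Carnot = T_H/ΔT = 330.93/40.88 = 8.096.
Ẇ_min = Q̇/COP_Carnot = 4240/8.096 = 523.7 W.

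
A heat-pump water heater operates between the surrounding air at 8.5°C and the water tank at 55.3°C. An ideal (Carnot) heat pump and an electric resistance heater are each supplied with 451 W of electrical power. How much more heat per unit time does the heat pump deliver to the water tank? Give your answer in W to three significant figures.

2710 W

In absolute terms T_C = 281.65 K and T_H = 328.45 K, so ΔT = 46.80 K.
COP_Carnot = T_H/ΔT = 328.45/46.80 = 7.018.
The heat pump delivers Q̇_H = COP × Ẇ = 3165 W; the resistance heater delivers Ẇ = 451.0 W.
Extra = (COP − 1)·Ẇ = 2714 W.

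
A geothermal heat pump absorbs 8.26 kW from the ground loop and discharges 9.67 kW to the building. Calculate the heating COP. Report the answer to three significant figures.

The first law gives Q̇_H = Q̇_C + Ẇ, so the three rates are Q̇_C = 8.260, Q̇_H = 9.670, Ẇ = 1.410 kW.
COP_HP = Q̇_H/Ẇ = 9.670/1.410 = 6.858.

6.86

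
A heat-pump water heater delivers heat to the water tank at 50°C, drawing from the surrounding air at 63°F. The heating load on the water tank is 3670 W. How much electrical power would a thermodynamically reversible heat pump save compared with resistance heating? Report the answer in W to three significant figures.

3300 W

In absolute terms T_C = 290.37 K and T_H = 323.15 K, so ΔT = 32.78 K.
COP_Carnot = T_H/ΔT = 323.15/32.78 = 9.859.
Resistance heating needs Ẇ_res = Q̇_H = 3670 W; the reversible heat pump needs only Ẇ_hp = Q̇_H/COP = 372.3 W.
Saving = 3670 − 372.3 = 3298 W.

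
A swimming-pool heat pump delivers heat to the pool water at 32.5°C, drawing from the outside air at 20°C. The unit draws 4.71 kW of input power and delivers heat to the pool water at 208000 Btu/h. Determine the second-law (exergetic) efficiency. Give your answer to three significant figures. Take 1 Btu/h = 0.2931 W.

0.529

Converting, Q̇_H = 208000 Btu/h = 60.96 kW, so COP_actual = Q̇_H/Ẇ = 60.96/4.710 = 12.94.
In absolute terms T_C = 293.15 K and T_H = 305.65 K, so ΔT = 12.50 K.
COP_Carnot = T_H/ΔT = 305.65/12.50 = 24.45.
η_II = COP_actual/COP_Carnot = 12.94/24.45 = 0.5294.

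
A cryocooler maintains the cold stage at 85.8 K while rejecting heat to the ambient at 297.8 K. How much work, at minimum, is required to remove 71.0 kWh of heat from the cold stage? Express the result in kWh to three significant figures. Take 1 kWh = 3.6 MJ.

175 kWh

The reservoir spacing is ΔT = 297.8 − 85.8 = 212.0 K.
The reversible limit is COP_R = T_C/ΔT = 0.4047, so W_min = Q_C/COP = Q_C·ΔT/T_C.
W_min = 71.00 × 212.0/85.80 = 175.4 kWh.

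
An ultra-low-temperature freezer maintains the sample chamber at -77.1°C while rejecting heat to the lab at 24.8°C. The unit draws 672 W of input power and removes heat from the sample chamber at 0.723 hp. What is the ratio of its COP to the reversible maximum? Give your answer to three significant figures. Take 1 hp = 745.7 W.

Converting, Q̇_C = 0.7230 hp = 539.1 W, so COP_actual = Q̇_C/Ẇ = 539.1/672.0 = 0.8023.
In absolute terms T_C = 196.05 K and T_H = 297.95 K, so ΔT = 101.9 K.
COP_Carnot = T_C/ΔT = 196.05/101.9 = 1.924.
η_II = COP_actual/COP_Carnot = 0.8023/1.924 = 0.4170.

0.417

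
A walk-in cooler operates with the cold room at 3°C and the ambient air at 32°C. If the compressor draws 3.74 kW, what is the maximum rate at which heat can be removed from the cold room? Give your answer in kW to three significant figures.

In absolute terms T_C = 276.15 K and T_H = 305.15 K, so ΔT = 29.00 K.
COP_Carnot = T_C/ΔT = 276.15/29.00 = 9.522.
Q̇_max = COP_Carnot × Ẇ = 9.522 × 3.740 kW = 35.61 kW.

35.6 kW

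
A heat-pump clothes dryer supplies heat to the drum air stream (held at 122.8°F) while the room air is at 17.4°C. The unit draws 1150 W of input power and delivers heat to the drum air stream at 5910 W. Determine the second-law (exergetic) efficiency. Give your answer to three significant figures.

COP_actual = Q̇_H/Ẇ = 5910/1150 = 5.139.
In absolute terms T_C = 290.55 K and T_H = 323.59 K, so ΔT = 33.04 K.
COP_Carnot = T_H/ΔT = 323.59/33.04 = 9.793.
η_II = COP_actual/COP_Carnot = 5.139/9.793 = 0.5248.

0.525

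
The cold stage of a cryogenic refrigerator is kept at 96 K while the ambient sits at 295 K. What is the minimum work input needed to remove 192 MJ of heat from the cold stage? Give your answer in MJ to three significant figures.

The reservoir spacing is ΔT = 295 − 96 = 199.0 K.
The reversible limit is COP_R = T_C/ΔT = 0.4824, so W_min = Q_C/COP = Q_C·ΔT/T_C.
W_min = 192.0 × 199.0/96.00 = 398.0 MJ.

398 MJ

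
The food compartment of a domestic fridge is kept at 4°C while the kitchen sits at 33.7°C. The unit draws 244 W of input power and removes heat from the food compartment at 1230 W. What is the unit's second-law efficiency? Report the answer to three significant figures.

COP_actual = Q̇_C/Ẇ = 1230/244.0 = 5.041.
In absolute terms T_C = 277.15 K and T_H = 306.85 K, so ΔT = 29.70 K.
COP_Carnot = T_C/ΔT = 277.15/29.70 = 9.332.
η_II = COP_actual/COP_Carnot = 5.041/9.332 = 0.5402.

0.540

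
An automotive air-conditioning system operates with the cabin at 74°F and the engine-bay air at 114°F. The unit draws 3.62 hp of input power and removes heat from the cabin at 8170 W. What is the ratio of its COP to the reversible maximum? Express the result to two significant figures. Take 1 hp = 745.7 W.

0.23

Converting, Q̇_C = 8170 W = 10.96 hp, so COP_actual = Q̇_C/Ẇ = 10.96/3.620 = 3.027.
In absolute terms T_C = 296.48 K and T_H = 318.71 K, so ΔT = 22.22 K.
COP_Carnot = T_C/ΔT = 296.48/22.22 = 13.34.
η_II = COP_actual/COP_Carnot = 3.027/13.34 = 0.2268.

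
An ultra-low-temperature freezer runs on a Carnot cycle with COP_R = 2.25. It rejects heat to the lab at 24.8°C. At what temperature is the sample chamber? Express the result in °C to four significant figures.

For a Carnot refrigerator COP_R = T_C/(T_H − T_C), so T_C = COP·T_H/(1 + COP).
With T_H = 297.95 K, T_C = 2.25 × 297.95/3.250 = 206.27 K.
Converting, 206.27 K = -66.88°C.

-66.88 °C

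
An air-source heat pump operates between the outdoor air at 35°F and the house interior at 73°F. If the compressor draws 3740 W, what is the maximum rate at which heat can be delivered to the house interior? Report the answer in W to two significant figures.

52000 W

In absolute terms T_C = 274.82 K and T_H = 295.93 K, so ΔT = 21.11 K.
COP_Carnot = T_H/ΔT = 295.93/21.11 = 14.02.
Q̇_max = COP_Carnot × Ẇ = 14.02 × 3740 W = 52430 W.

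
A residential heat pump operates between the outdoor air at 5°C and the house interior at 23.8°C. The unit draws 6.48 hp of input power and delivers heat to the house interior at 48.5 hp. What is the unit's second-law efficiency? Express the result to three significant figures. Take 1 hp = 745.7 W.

COP_actual = Q̇_H/Ẇ = 48.50/6.480 = 7.485.
In absolute terms T_C = 278.15 K and T_H = 296.95 K, so ΔT = 18.80 K.
COP_Carnot = T_H/ΔT = 296.95/18.80 = 15.80.
η_II = COP_actual/COP_Carnot = 7.485/15.80 = 0.4739.

0.474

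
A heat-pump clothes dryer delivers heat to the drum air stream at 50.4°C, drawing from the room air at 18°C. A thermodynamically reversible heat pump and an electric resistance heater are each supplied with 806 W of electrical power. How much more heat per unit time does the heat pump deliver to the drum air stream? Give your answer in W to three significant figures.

In absolute terms T_C = 291.15 K and T_H = 323.55 K, so ΔT = 32.40 K.
COP_Carnot = T_H/ΔT = 323.55/32.40 = 9.986.
The heat pump delivers Q̇_H = COP × Ẇ = 8049 W; the resistance heater delivers Ẇ = 806.0 W.
Extra = (COP − 1)·Ẇ = 7243 W.

7240 W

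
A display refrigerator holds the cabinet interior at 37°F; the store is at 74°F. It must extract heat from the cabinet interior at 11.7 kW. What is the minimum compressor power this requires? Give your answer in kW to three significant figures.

0.872 kW

In absolute terms T_C = 275.93 K and T_H = 296.48 K, so ΔT = 20.56 K.
COP_Carnot = T_C/ΔT = 275.93/20.56 = 13.42.
Ẇ_min = Q̇/COP_Carnot = 11.70/13.42 = 0.8716 kW.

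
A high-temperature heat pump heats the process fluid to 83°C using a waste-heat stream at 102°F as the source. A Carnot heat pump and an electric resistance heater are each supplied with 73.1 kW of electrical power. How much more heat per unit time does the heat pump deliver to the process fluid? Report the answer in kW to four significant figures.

In absolute terms T_C = 312.04 K and T_H = 356.15 K, so ΔT = 44.11 K.
COP_Carnot = T_H/ΔT = 356.15/44.11 = 8.074.
The heat pump delivers Q̇_H = COP × Ẇ = 590.2 kW; the resistance heater delivers Ẇ = 73.10 kW.
Extra = (COP − 1)·Ẇ = 517.1 kW.

517.1 kW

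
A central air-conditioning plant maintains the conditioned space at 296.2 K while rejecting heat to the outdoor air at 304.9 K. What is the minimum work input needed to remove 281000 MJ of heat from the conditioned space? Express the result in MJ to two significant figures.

8300 MJ

The reservoir spacing is ΔT = 304.9 − 296.2 = 8.700 K.
The reversible limit is COP_R = T_C/ΔT = 34.05, so W_min = Q_C/COP = Q_C·ΔT/T_C.
W_min = 281000 × 8.700/296.20 = 8254 MJ.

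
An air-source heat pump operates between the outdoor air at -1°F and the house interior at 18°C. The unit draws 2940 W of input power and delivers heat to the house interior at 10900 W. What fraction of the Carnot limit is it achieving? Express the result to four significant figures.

0.4627

COP_actual = Q̇_H/Ẇ = 10900/2940 = 3.707.
In absolute terms T_C = 254.82 K and T_H = 291.15 K, so ΔT = 36.33 K.
COP_Carnot = T_H/ΔT = 291.15/36.33 = 8.013.
η_II = COP_actual/COP_Carnot = 3.707/8.013 = 0.4627.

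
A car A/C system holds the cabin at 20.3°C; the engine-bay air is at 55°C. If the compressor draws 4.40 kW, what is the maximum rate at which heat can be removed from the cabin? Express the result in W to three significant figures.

In absolute terms T_C = 293.45 K and T_H = 328.15 K, so ΔT = 34.70 K.
COP_Carnot = T_C/ΔT = 293.45/34.70 = 8.457.
Q̇_max = COP_Carnot × Ẇ = 8.457 × 4.400 kW = 37.21 kW = 37210 W.

37200 W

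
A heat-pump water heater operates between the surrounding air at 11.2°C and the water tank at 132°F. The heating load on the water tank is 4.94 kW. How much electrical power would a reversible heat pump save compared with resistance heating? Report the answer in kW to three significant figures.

In absolute terms T_C = 284.35 K and T_H = 328.71 K, so ΔT = 44.36 K.
COP_Carnot = T_H/ΔT = 328.71/44.36 = 7.411.
Resistance heating needs Ẇ_res = Q̇_H = 4.940 kW; the reversible heat pump needs only Ẇ_hp = Q̇_H/COP = 0.6666 kW.
Saving = 4.940 − 0.6666 = 4.273 kW.

4.27 kW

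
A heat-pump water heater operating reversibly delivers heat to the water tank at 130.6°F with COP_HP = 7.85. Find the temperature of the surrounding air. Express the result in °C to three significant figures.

13.0 °C

COP_HP = T_H/(T_H − T_C) gives T_H − T_C = T_H/COP.
With T_H = 327.93 K, T_C = 327.93 × (1 − 1/7.85) = 286.15 K.
Converting, 286.15 K = 13.00°C.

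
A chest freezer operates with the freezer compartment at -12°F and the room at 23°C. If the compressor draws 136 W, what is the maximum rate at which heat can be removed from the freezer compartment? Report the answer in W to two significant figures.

710 W

In absolute terms T_C = 248.71 K and T_H = 296.15 K, so ΔT = 47.44 K.
COP_Carnot = T_C/ΔT = 248.71/47.44 = 5.242.
Q̇_max = COP_Carnot × Ẇ = 5.242 × 136.0 W = 712.9 W.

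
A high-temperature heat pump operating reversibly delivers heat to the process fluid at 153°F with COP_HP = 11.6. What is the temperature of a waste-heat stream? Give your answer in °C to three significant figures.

37.9 °C

COP_HP = T_H/(T_H − T_C) gives T_H − T_C = T_H/COP.
With T_H = 340.37 K, T_C = 340.37 × (1 − 1/11.6) = 311.03 K.
Converting, 311.03 K = 37.88°C.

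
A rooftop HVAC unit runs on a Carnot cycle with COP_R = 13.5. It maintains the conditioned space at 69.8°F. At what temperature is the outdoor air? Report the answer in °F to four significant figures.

COP_R = T_C/(T_H − T_C) gives T_H − T_C = T_C/COP.
With T_C = 294.15 K, T_H = 294.15 × (1 + 1/13.5) = 315.94 K.
Converting, 315.94 K = 109.02°F.

109.0 °F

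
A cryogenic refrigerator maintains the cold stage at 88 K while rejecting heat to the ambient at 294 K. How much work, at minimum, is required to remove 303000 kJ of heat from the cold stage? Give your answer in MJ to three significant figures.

The reservoir spacing is ΔT = 294 − 88 = 206.0 K.
The reversible limit is COP_R = T_C/ΔT = 0.4272, so W_min = Q_C/COP = Q_C·ΔT/T_C.
W_min = 303000 × 206.0/88.00 = 709300 kJ = 709.3 MJ.

709 MJ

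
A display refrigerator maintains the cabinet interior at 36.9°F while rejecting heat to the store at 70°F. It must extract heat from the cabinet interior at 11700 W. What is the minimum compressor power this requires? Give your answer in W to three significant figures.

In absolute terms T_C = 275.87 K and T_H = 294.26 K, so ΔT = 18.39 K.
COP_Carnot = T_C/ΔT = 275.87/18.39 = 15.00.
Ẇ_min = Q̇/COP_Carnot = 11700/15.00 = 779.9 W.

780 W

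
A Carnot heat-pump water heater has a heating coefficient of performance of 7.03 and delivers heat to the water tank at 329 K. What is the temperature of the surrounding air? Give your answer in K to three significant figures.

282 K

COP_HP = T_H/(T_H − T_C) gives T_H − T_C = T_H/COP.
With T_H = 329.00 K, T_C = 329.00 × (1 − 1/7.03) = 282.20 K.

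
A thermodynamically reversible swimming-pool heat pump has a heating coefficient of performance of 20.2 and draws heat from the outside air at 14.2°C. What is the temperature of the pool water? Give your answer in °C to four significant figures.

COP_HP = T_H/(T_H − T_C) rearranges to T_H = COP·T_C/(COP − 1).
With T_C = 287.35 K, T_H = 20.2 × 287.35/19.20 = 302.32 K.
Converting, 302.32 K = 29.17°C.

29.17 °C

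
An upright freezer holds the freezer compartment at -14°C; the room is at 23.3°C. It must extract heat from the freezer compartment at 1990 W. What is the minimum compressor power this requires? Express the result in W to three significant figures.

286 W

In absolute terms T_C = 259.15 K and T_H = 296.45 K, so ΔT = 37.30 K.
COP_Carnot = T_C/ΔT = 259.15/37.30 = 6.948.
Ẇ_min = Q̇/COP_Carnot = 1990/6.948 = 286.4 W.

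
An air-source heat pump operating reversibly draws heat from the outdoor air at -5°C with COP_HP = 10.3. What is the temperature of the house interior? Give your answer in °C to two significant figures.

COP_HP = T_H/(T_H − T_C) rearranges to T_H = COP·T_C/(COP − 1).
With T_C = 268.15 K, T_H = 10.3 × 268.15/9.300 = 296.98 K.
Converting, 296.98 K = 23.83°C.

24 °C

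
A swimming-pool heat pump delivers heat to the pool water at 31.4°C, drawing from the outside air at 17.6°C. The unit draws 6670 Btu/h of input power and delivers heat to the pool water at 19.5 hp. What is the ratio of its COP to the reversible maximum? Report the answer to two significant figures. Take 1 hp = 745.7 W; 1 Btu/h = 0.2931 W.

Converting, Q̇_H = 19.50 hp = 49610 Btu/h, so COP_actual = Q̇_H/Ẇ = 49610/6670 = 7.438.
In absolute terms T_C = 290.75 K and T_H = 304.55 K, so ΔT = 13.80 K.
COP_Carnot = T_H/ΔT = 304.55/13.80 = 22.07.
η_II = COP_actual/COP_Carnot = 7.438/22.07 = 0.3370.

0.34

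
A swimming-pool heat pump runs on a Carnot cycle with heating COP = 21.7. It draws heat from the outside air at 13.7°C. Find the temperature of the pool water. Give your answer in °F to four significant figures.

COP_HP = T_H/(T_H − T_C) rearranges to T_H = COP·T_C/(COP − 1).
With T_C = 286.85 K, T_H = 21.7 × 286.85/20.70 = 300.71 K.
Converting, 300.71 K = 81.60°F.

81.60 °F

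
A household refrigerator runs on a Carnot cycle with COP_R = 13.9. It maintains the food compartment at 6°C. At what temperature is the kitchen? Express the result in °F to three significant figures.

78.9 °F

COP_R = T_C/(T_H − T_C) gives T_H − T_C = T_C/COP.
With T_C = 279.15 K, T_H = 279.15 × (1 + 1/13.9) = 299.23 K.
Converting, 299.23 K = 78.95°F.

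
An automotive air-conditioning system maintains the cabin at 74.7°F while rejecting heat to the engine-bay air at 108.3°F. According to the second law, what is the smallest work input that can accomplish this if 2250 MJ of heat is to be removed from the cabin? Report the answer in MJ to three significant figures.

In absolute terms T_C = 296.87 K and T_H = 315.54 K, so ΔT = 18.67 K.
The reversible limit is COP_R = T_C/ΔT = 15.90, so W_min = Q_C/COP = Q_C·ΔT/T_C.
W_min = 2250 × 18.67/296.87 = 141.5 MJ.

141 MJ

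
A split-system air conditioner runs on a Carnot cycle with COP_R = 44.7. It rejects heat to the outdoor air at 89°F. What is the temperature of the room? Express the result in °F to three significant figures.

For a Carnot refrigerator COP_R = T_C/(T_H − T_C), so T_C = COP·T_H/(1 + COP).
With T_H = 304.82 K, T_C = 44.7 × 304.82/45.70 = 298.15 K.
Converting, 298.15 K = 76.99°F.

77.0 °F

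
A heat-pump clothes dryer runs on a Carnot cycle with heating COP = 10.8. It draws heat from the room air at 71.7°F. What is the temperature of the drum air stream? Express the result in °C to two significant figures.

52 °C

COP_HP = T_H/(T_H − T_C) rearranges to T_H = COP·T_C/(COP − 1).
With T_C = 295.21 K, T_H = 10.8 × 295.21/9.800 = 325.33 K.
Converting, 325.33 K = 52.18°C.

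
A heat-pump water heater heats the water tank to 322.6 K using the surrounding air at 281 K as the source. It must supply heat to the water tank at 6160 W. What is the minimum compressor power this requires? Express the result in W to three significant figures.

The reservoir spacing is ΔT = 322.6 − 281 = 41.60 K.
COP_Carnot = T_H/ΔT = 322.60/41.60 = 7.755.
Ẇ_min = Q̇/COP_Carnot = 6160/7.755 = 794.3 W.

794 W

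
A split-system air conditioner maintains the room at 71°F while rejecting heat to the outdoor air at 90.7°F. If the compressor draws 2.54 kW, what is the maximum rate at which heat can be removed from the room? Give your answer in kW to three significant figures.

68.4 kW

In absolute terms T_C = 294.82 K and T_H = 305.76 K, so ΔT = 10.94 K.
COP_Carnot = T_C/ΔT = 294.82/10.94 = 26.94.
Q̇_max = COP_Carnot × Ẇ = 26.94 × 2.540 kW = 68.42 kW.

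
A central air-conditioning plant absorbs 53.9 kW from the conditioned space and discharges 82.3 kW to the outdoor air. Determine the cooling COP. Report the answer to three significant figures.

The first law gives Q̇_H = Q̇_C + Ẇ, so the three rates are Q̇_C = 53.90, Q̇_H = 82.30, Ẇ = 28.40 kW.
COP_R = Q̇_C/Ẇ = 53.90/28.40 = 1.898.

1.90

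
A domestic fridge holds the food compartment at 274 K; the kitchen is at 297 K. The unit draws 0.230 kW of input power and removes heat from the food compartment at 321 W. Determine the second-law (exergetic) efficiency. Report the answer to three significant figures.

0.117

Converting, Q̇_C = 321.0 W = 0.3210 kW, so COP_actual = Q̇_C/Ẇ = 0.3210/0.2300 = 1.396.
The reservoir spacing is ΔT = 297 − 274 = 23.00 K.
COP_Carnot = T_C/ΔT = 274.00/23.00 = 11.91.
η_II = COP_actual/COP_Carnot = 1.396/11.91 = 0.1172.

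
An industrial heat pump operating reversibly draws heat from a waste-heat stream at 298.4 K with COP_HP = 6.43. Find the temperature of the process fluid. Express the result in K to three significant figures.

COP_HP = T_H/(T_H − T_C) rearranges to T_H = COP·T_C/(COP − 1).
With T_C = 298.40 K, T_H = 6.43 × 298.40/5.430 = 353.35 K.

353 K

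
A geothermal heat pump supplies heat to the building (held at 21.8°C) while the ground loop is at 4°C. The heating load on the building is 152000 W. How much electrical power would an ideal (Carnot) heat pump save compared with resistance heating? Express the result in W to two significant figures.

In absolute terms T_C = 277.15 K and T_H = 294.95 K, so ΔT = 17.80 K.
COP_Carnot = T_H/ΔT = 294.95/17.80 = 16.57.
Resistance heating needs Ẇ_res = Q̇_H = 152000 W; the reversible heat pump needs only Ẇ_hp = Q̇_H/COP = 9173 W.
Saving = 152000 − 9173 = 142800 W.

140000 W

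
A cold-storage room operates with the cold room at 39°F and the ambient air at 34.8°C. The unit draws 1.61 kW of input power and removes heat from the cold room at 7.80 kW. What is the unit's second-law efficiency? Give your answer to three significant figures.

COP_actual = Q̇_C/Ẇ = 7.800/1.610 = 4.845.
In absolute terms T_C = 277.04 K and T_H = 307.95 K, so ΔT = 30.91 K.
COP_Carnot = T_C/ΔT = 277.04/30.91 = 8.962.
η_II = COP_actual/COP_Carnot = 4.845/8.962 = 0.5406.

0.541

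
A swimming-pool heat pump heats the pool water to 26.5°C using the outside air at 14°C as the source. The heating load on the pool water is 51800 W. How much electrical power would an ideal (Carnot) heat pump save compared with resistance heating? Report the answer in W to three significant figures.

49600 W

In absolute terms T_C = 287.15 K and T_H = 299.65 K, so ΔT = 12.50 K.
COP_Carnot = T_H/ΔT = 299.65/12.50 = 23.97.
Resistance heating needs Ẇ_res = Q̇_H = 51800 W; the reversible heat pump needs only Ẇ_hp = Q̇_H/COP = 2161 W.
Saving = 51800 − 2161 = 49640 W.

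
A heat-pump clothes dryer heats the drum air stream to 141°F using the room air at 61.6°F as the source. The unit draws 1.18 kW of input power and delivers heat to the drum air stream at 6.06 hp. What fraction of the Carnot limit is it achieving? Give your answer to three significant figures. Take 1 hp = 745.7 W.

0.506

Converting, Q̇_H = 6.060 hp = 4.519 kW, so COP_actual = Q̇_H/Ẇ = 4.519/1.180 = 3.830.
In absolute terms T_C = 289.59 K and T_H = 333.71 K, so ΔT = 44.11 K.
COP_Carnot = T_H/ΔT = 333.71/44.11 = 7.565.
η_II = COP_actual/COP_Carnot = 3.830/7.565 = 0.5062.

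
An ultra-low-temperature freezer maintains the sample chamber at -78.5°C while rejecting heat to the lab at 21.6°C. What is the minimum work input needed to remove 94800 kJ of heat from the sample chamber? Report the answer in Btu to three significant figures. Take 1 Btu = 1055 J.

In absolute terms T_C = 194.65 K and T_H = 294.75 K, so ΔT = 100.1 K.
The reversible limit is COP_R = T_C/ΔT = 1.945, so W_min = Q_C/COP = Q_C·ΔT/T_C.
W_min = 94800 × 100.1/194.65 = 48750 kJ = 46210 Btu.

46200 Btu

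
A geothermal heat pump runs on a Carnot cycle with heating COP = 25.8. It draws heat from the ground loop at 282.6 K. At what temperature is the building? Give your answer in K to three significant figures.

COP_HP = T_H/(T_H − T_C) rearranges to T_H = COP·T_C/(COP − 1).
With T_C = 282.60 K, T_H = 25.8 × 282.60/24.80 = 294.00 K.

294 K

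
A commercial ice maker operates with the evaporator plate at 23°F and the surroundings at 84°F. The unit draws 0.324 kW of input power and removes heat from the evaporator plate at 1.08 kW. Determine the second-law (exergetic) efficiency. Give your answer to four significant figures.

COP_actual = Q̇_C/Ẇ = 1.080/0.3240 = 3.333.
In absolute terms T_C = 268.15 K and T_H = 302.04 K, so ΔT = 33.89 K.
COP_Carnot = T_C/ΔT = 268.15/33.89 = 7.913.
η_II = COP_actual/COP_Carnot = 3.333/7.913 = 0.4213.

0.4213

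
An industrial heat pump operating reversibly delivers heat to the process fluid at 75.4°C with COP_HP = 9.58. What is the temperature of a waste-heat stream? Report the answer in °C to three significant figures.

COP_HP = T_H/(T_H − T_C) gives T_H − T_C = T_H/COP.
With T_H = 348.55 K, T_C = 348.55 × (1 − 1/9.58) = 312.17 K.
Converting, 312.17 K = 39.02°C.

39.0 °C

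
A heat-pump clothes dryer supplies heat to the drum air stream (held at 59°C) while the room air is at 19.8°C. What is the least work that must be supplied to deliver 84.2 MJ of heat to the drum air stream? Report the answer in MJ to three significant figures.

In absolute terms T_C = 292.95 K and T_H = 332.15 K, so ΔT = 39.20 K.
The reversible limit is COP_HP = T_H/ΔT = 8.473, so W_min = Q_H/COP = Q_H·ΔT/T_H.
W_min = 84.20 × 39.20/332.15 = 9.937 MJ.

9.94 MJ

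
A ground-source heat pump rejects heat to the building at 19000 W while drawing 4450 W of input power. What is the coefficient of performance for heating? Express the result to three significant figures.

The first law gives Q̇_H = Q̇_C + Ẇ, so the three rates are Q̇_C = 14550, Q̇_H = 19000, Ẇ = 4450 W.
COP_HP = Q̇_H/Ẇ = 19000/4450 = 4.270.

4.27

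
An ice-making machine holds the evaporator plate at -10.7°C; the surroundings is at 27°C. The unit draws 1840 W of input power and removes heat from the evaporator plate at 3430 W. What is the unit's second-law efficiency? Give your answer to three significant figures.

COP_actual = Q̇_C/Ẇ = 3430/1840 = 1.864.
In absolute terms T_C = 262.45 K and T_H = 300.15 K, so ΔT = 37.70 K.
COP_Carnot = T_C/ΔT = 262.45/37.70 = 6.962.
η_II = COP_actual/COP_Carnot = 1.864/6.962 = 0.2678.

0.268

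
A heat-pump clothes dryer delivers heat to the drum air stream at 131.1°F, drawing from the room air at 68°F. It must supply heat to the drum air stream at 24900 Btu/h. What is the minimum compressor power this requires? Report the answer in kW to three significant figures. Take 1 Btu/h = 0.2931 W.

In absolute terms T_C = 293.15 K and T_H = 328.21 K, so ΔT = 35.06 K.
COP_Carnot = T_H/ΔT = 328.21/35.06 = 9.362.
Ẇ_min = Q̇/COP_Carnot = 24900/9.362 = 2660 Btu/h = 0.7795 kW.

0.780 kW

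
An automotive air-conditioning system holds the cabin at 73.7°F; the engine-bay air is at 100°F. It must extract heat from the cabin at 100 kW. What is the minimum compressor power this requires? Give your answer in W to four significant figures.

4931 W

In absolute terms T_C = 296.32 K and T_H = 310.93 K, so ΔT = 14.61 K.
COP_Carnot = T_C/ΔT = 296.32/14.61 = 20.28.
Ẇ_min = Q̇/COP_Carnot = 100.0/20.28 = 4.931 kW = 4931 W.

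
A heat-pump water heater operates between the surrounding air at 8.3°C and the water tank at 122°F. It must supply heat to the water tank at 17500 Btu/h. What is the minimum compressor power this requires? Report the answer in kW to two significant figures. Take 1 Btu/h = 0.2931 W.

In absolute terms T_C = 281.45 K and T_H = 323.15 K, so ΔT = 41.70 K.
COP_Carnot = T_H/ΔT = 323.15/41.70 = 7.749.
Ẇ_min = Q̇/COP_Carnot = 17500/7.749 = 2258 Btu/h = 0.6619 kW.

0.66 kW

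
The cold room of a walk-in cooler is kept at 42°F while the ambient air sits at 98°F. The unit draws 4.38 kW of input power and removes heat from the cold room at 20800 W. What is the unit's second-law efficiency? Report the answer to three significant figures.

Converting, Q̇_C = 20800 W = 20.80 kW, so COP_actual = Q̇_C/Ẇ = 20.80/4.380 = 4.749.
In absolute terms T_C = 278.71 K and T_H = 309.82 K, so ΔT = 31.11 K.
COP_Carnot = T_C/ΔT = 278.71/31.11 = 8.958.
η_II = COP_actual/COP_Carnot = 4.749/8.958 = 0.5301.

0.530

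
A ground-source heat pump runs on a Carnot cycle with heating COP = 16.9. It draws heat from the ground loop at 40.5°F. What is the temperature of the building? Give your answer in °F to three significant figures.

72.0 °F

COP_HP = T_H/(T_H − T_C) rearranges to T_H = COP·T_C/(COP − 1).
With T_C = 277.87 K, T_H = 16.9 × 277.87/15.90 = 295.35 K.
Converting, 295.35 K = 71.96°F.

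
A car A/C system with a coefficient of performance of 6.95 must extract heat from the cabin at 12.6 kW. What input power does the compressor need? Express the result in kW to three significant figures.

Ẇ = Q̇_C/COP = 12.60/6.95 = 1.813 kW.

1.81 kW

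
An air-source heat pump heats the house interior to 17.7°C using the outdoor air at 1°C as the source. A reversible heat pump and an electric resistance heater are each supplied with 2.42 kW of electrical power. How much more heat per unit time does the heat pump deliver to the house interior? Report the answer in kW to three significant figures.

39.7 kW

In absolute terms T_C = 274.15 K and T_H = 290.85 K, so ΔT = 16.70 K.
COP_Carnot = T_H/ΔT = 290.85/16.70 = 17.42.
The heat pump delivers Q̇_H = COP × Ẇ = 42.15 kW; the resistance heater delivers Ẇ = 2.420 kW.
Extra = (COP − 1)·Ẇ = 39.73 kW.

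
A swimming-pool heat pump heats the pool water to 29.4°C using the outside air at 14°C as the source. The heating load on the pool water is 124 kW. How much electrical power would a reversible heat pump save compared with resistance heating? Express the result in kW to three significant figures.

In absolute terms T_C = 287.15 K and T_H = 302.55 K, so ΔT = 15.40 K.
COP_Carnot = T_H/ΔT = 302.55/15.40 = 19.65.
Resistance heating needs Ẇ_res = Q̇_H = 124.0 kW; the reversible heat pump needs only Ẇ_hp = Q̇_H/COP = 6.312 kW.
Saving = 124.0 − 6.312 = 117.7 kW.

118 kW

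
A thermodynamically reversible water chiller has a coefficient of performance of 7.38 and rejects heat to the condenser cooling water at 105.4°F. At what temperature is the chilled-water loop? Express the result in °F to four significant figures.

For a Carnot refrigerator COP_R = T_C/(T_H − T_C), so T_C = COP·T_H/(1 + COP).
With T_H = 313.93 K, T_C = 7.38 × 313.93/8.380 = 276.47 K.
Converting, 276.47 K = 37.97°F.

37.97 °F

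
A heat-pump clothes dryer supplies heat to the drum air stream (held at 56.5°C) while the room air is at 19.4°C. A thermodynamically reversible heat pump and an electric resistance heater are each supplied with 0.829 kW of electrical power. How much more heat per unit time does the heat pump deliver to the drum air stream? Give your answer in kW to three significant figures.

In absolute terms T_C = 292.55 K and T_H = 329.65 K, so ΔT = 37.10 K.
COP_Carnot = T_H/ΔT = 329.65/37.10 = 8.885.
The heat pump delivers Q̇_H = COP × Ẇ = 7.366 kW; the resistance heater delivers Ẇ = 0.8290 kW.
Extra = (COP − 1)·Ẇ = 6.537 kW.

6.54 kW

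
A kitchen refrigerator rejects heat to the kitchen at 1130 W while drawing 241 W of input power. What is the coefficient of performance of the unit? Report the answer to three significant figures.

The first law gives Q̇_H = Q̇_C + Ẇ, so the three rates are Q̇_C = 889.0, Q̇_H = 1130, Ẇ = 241.0 W.
COP_R = Q̇_C/Ẇ = 889.0/241.0 = 3.689.

3.69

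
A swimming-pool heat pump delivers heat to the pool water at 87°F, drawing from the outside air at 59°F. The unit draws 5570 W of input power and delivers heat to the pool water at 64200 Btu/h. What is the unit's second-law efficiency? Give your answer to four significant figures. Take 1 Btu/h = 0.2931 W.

Converting, Q̇_H = 64200 Btu/h = 18820 W, so COP_actual = Q̇_H/Ẇ = 18820/5570 = 3.378.
In absolute terms T_C = 288.15 K and T_H = 303.71 K, so ΔT = 15.56 K.
COP_Carnot = T_H/ΔT = 303.71/15.56 = 19.52.
η_II = COP_actual/COP_Carnot = 3.378/19.52 = 0.1730.

0.1730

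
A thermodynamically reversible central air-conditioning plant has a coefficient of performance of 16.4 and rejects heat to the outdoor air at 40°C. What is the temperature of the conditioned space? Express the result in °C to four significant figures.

22.00 °C

For a Carnot refrigerator COP_R = T_C/(T_H − T_C), so T_C = COP·T_H/(1 + COP).
With T_H = 313.15 K, T_C = 16.4 × 313.15/17.40 = 295.15 K.
Converting, 295.15 K = 22.00°C.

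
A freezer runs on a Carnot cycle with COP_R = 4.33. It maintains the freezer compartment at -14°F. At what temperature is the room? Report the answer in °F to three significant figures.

88.9 °F

COP_R = T_C/(T_H − T_C) gives T_H − T_C = T_C/COP.
With T_C = 247.59 K, T_H = 247.59 × (1 + 1/4.33) = 304.78 K.
Converting, 304.78 K = 88.93°F.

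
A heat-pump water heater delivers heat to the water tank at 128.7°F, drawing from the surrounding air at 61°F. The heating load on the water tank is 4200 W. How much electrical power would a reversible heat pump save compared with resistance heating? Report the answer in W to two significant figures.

In absolute terms T_C = 289.26 K and T_H = 326.87 K, so ΔT = 37.61 K.
COP_Carnot = T_H/ΔT = 326.87/37.61 = 8.691.
Resistance heating needs Ẇ_res = Q̇_H = 4200 W; the reversible heat pump needs only Ẇ_hp = Q̇_H/COP = 483.3 W.
Saving = 4200 − 483.3 = 3717 W.

3700 W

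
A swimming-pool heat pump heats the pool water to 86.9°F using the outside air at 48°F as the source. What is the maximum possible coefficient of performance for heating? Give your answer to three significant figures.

14.1

In absolute terms T_C = 282.04 K and T_H = 303.65 K, so ΔT = 21.61 K.
For a reversible cycle, COP_Carnot = T_H/ΔT = 303.65/21.61 = 14.05.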